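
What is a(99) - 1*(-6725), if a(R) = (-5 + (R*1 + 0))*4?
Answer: 7101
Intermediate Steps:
a(R) = -20 + 4*R (a(R) = (-5 + (R + 0))*4 = (-5 + R)*4 = -20 + 4*R)
a(99) - 1*(-6725) = (-20 + 4*99) - 1*(-6725) = (-20 + 396) + 6725 = 376 + 6725 = 7101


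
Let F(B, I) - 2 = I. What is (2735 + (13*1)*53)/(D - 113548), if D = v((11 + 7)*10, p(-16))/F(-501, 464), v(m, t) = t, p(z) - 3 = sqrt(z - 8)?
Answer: -789044098880/26166581267507 - 29824*I*sqrt(6)/26166581267507 ≈ -0.030155 - 2.7919e-9*I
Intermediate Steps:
p(z) = 3 + sqrt(-8 + z) (p(z) = 3 + sqrt(z - 8) = 3 + sqrt(-8 + z))
F(B, I) = 2 + I
D = 3/466 + I*sqrt(6)/233 (D = (3 + sqrt(-8 - 16))/(2 + 464) = (3 + sqrt(-24))/466 = (3 + 2*I*sqrt(6))*(1/466) = 3/466 + I*sqrt(6)/233 ≈ 0.0064378 + 0.010513*I)
(2735 + (13*1)*53)/(D - 113548) = (2735 + (13*1)*53)/((3/466 + I*sqrt(6)/233) - 113548) = (2735 + 13*53)/(-52913365/466 + I*sqrt(6)/233) = (2735 + 689)/(-52913365/466 + I*sqrt(6)/233) = 3424/(-52913365/466 + I*sqrt(6)/233)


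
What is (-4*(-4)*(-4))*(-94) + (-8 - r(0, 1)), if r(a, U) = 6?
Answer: 6002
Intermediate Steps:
(-4*(-4)*(-4))*(-94) + (-8 - r(0, 1)) = (-4*(-4)*(-4))*(-94) + (-8 - 1*6) = (16*(-4))*(-94) + (-8 - 6) = -64*(-94) - 14 = 6016 - 14 = 6002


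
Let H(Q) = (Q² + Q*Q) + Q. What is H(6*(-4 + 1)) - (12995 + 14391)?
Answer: -26756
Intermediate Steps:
H(Q) = Q + 2*Q² (H(Q) = (Q² + Q²) + Q = 2*Q² + Q = Q + 2*Q²)
H(6*(-4 + 1)) - (12995 + 14391) = (6*(-4 + 1))*(1 + 2*(6*(-4 + 1))) - (12995 + 14391) = (6*(-3))*(1 + 2*(6*(-3))) - 1*27386 = -18*(1 + 2*(-18)) - 27386 = -18*(1 - 36) - 27386 = -18*(-35) - 27386 = 630 - 27386 = -26756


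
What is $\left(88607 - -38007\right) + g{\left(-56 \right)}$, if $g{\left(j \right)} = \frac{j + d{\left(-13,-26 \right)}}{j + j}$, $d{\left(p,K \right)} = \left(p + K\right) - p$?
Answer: $\frac{7090425}{56} \approx 1.2661 \cdot 10^{5}$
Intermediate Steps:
$d{\left(p,K \right)} = K$ ($d{\left(p,K \right)} = \left(K + p\right) - p = K$)
$g{\left(j \right)} = \frac{-26 + j}{2 j}$ ($g{\left(j \right)} = \frac{j - 26}{j + j} = \frac{-26 + j}{2 j}$)
$\left(88607 - -38007\right) + g{\left(-56 \right)} = \left(88607 - -38007\right) + \frac{-26 - 56}{2 \left(-56\right)} = \left(88607 + 38007\right) + \frac{1}{2} \left(- \frac{1}{56}\right) \left(-82\right) = 126614 + \frac{41}{56} = \frac{7090425}{56}$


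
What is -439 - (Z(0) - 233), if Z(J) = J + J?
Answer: -206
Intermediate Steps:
Z(J) = 2*J
-439 - (Z(0) - 233) = -439 - (2*0 - 233) = -439 - (0 - 233) = -439 - 1*(-233) = -439 + 233 = -206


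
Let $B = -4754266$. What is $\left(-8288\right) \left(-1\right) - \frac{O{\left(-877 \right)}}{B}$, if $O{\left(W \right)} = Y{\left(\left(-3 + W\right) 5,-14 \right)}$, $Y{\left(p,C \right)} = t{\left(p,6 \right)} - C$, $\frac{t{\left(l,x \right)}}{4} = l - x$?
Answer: $\frac{19701669499}{2377133} \approx 8288.0$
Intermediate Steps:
$t{\left(l,x \right)} = - 4 x + 4 l$ ($t{\left(l,x \right)} = 4 \left(l - x\right) = - 4 x + 4 l$)
$Y{\left(p,C \right)} = -24 - C + 4 p$ ($Y{\left(p,C \right)} = \left(\left(-4\right) 6 + 4 p\right) - C = \left(-24 + 4 p\right) - C = -24 - C + 4 p$)
$O{\left(W \right)} = -70 + 20 W$ ($O{\left(W \right)} = -24 - -14 + 4 \left(-3 + W\right) 5 = -24 + 14 + 4 \left(-15 + 5 W\right) = -24 + 14 + \left(-60 + 20 W\right) = -70 + 20 W$)
$\left(-8288\right) \left(-1\right) - \frac{O{\left(-877 \right)}}{B} = \left(-8288\right) \left(-1\right) - \frac{-70 + 20 \left(-877\right)}{-4754266} = 8288 - \left(-70 - 17540\right) \left(- \frac{1}{4754266}\right) = 8288 - \left(-17610\right) \left(- \frac{1}{4754266}\right) = 8288 - \frac{8805}{2377133} = \frac{19701669499}{2377133}$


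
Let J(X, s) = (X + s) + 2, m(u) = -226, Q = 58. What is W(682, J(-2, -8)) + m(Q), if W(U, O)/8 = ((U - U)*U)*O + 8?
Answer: -162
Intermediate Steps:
J(X, s) = 2 + X + s
W(U, O) = 64 (W(U, O) = 8*(((U - U)*U)*O + 8) = 8*((0*U)*O + 8) = 8*(0*O + 8) = 8*(0 + 8) = 8*8 = 64)
W(682, J(-2, -8)) + m(Q) = 64 - 226 = -162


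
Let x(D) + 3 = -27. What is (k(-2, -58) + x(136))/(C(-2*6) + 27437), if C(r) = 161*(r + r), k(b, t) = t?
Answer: -8/2143 ≈ -0.0037331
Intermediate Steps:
x(D) = -30 (x(D) = -3 - 27 = -30)
C(r) = 322*r (C(r) = 161*(2*r) = 322*r)
(k(-2, -58) + x(136))/(C(-2*6) + 27437) = (-58 - 30)/(322*(-2*6) + 27437) = -88/(322*(-12) + 27437) = -88/(-3864 + 27437) = -88/23573 = -88*1/23573 = -8/2143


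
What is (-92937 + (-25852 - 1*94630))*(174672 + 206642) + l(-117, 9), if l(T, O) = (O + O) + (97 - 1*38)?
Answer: -81379652489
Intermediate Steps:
l(T, O) = 59 + 2*O (l(T, O) = 2*O + (97 - 38) = 2*O + 59 = 59 + 2*O)
(-92937 + (-25852 - 1*94630))*(174672 + 206642) + l(-117, 9) = (-92937 + (-25852 - 1*94630))*(174672 + 206642) + (59 + 2*9) = (-92937 + (-25852 - 94630))*381314 + (59 + 18) = (-92937 - 120482)*381314 + 77 = -213419*381314 + 77 = -81379652566 + 77 = -81379652489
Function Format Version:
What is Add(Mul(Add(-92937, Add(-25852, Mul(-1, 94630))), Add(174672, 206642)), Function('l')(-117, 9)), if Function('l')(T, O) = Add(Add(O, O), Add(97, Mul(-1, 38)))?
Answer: -81379652489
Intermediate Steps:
Function('l')(T, O) = Add(59, Mul(2, O)) (Function('l')(T, O) = Add(Mul(2, O), Add(97, -38)) = Add(Mul(2, O), 59) = Add(59, Mul(2, O)))
Add(Mul(Add(-92937, Add(-25852, Mul(-1, 94630))), Add(174672, 206642)), Function('l')(-117, 9)) = Add(Mul(Add(-92937, Add(-25852, Mul(-1, 94630))), Add(174672, 206642)), Add(59, Mul(2, 9))) = Add(Mul(Add(-92937, Add(-25852, -94630)), 381314), Add(59, 18)) = Add(Mul(Add(-92937, -120482), 381314), 77) = Add(Mul(-213419, 381314), 77) = Add(-81379652566, 77) = -81379652489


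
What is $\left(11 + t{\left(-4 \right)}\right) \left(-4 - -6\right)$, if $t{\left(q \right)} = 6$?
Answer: $34$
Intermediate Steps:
$\left(11 + t{\left(-4 \right)}\right) \left(-4 - -6\right) = \left(11 + 6\right) \left(-4 - -6\right) = 17 \left(-4 + 6\right) = 17 \cdot 2 = 34$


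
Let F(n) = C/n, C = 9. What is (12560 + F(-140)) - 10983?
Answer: 220771/140 ≈ 1576.9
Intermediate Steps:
F(n) = 9/n
(12560 + F(-140)) - 10983 = (12560 + 9/(-140)) - 10983 = (12560 + 9*(-1/140)) - 10983 = (12560 - 9/140) - 10983 = 1758391/140 - 10983 = 220771/140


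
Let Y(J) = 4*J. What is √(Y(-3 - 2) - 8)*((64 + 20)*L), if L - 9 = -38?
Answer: -4872*I*√7 ≈ -12890.0*I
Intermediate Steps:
L = -29 (L = 9 - 38 = -29)
√(Y(-3 - 2) - 8)*((64 + 20)*L) = √(4*(-3 - 2) - 8)*((64 + 20)*(-29)) = √(4*(-5) - 8)*(84*(-29)) = √(-20 - 8)*(-2436) = √(-28)*(-2436) = (2*I*√7)*(-2436) = -4872*I*√7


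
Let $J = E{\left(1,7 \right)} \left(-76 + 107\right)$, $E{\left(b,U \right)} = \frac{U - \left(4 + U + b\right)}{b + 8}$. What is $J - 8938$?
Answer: $- \frac{80597}{9} \approx -8955.2$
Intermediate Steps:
$E{\left(b,U \right)} = \frac{-4 - b}{8 + b}$ ($E{\left(b,U \right)} = \frac{U - \left(4 + U + b\right)}{8 + b} = \frac{-4 - b}{8 + b}$)
$J = - \frac{155}{9}$ ($J = \frac{-4 - 1}{8 + 1} \left(-76 + 107\right) = \frac{-4 - 1}{9} \cdot 31 = \frac{1}{9} \left(-5\right) 31 = \left(- \frac{5}{9}\right) 31 = - \frac{155}{9} \approx -17.222$)
$J - 8938 = - \frac{155}{9} - 8938 = - \frac{80597}{9}$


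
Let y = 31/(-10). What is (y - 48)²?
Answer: 261121/100 ≈ 2611.2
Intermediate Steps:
y = -31/10 (y = 31*(-⅒) = -31/10 ≈ -3.1000)
(y - 48)² = (-31/10 - 48)² = (-511/10)² = 261121/100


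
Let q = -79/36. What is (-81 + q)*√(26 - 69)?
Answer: -2995*I*√43/36 ≈ -545.54*I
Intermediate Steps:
q = -79/36 (q = -79*1/36 = -79/36 ≈ -2.1944)
(-81 + q)*√(26 - 69) = (-81 - 79/36)*√(26 - 69) = -2995*I*√43/36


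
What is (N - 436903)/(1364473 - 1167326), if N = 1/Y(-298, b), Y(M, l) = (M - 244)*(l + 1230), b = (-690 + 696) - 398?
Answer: -198439594989/89543378812 ≈ -2.2161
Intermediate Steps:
b = -392 (b = 6 - 398 = -392)
Y(M, l) = (-244 + M)*(1230 + l)
N = -1/454196 (N = 1/(-300120 - 244*(-392) + 1230*(-298) - 298*(-392)) = 1/(-300120 + 95648 - 366540 + 116816) = 1/(-454196) = -1/454196 ≈ -2.2017e-6)
(N - 436903)/(1364473 - 1167326) = (-1/454196 - 436903)/(1364473 - 1167326) = -198439594989/454196/197147 = -198439594989/454196*1/197147 = -198439594989/89543378812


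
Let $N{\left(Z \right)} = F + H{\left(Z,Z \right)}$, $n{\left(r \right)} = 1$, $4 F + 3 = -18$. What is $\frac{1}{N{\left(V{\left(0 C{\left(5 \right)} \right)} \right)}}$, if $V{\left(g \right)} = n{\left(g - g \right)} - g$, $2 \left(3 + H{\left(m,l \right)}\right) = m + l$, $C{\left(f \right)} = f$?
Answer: $- \frac{4}{29} \approx -0.13793$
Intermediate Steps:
$F = - \frac{21}{4}$ ($F = - \frac{3}{4} + \frac{1}{4} \left(-18\right) = - \frac{3}{4} - \frac{9}{2} = - \frac{21}{4} \approx -5.25$)
$H{\left(m,l \right)} = -3 + \frac{l}{2} + \frac{m}{2}$ ($H{\left(m,l \right)} = -3 + \frac{m + l}{2} = -3 + \frac{l + m}{2} = -3 + \left(\frac{l}{2} + \frac{m}{2}\right) = -3 + \frac{l}{2} + \frac{m}{2}$)
$V{\left(g \right)} = 1 - g$
$N{\left(Z \right)} = - \frac{33}{4} + Z$ ($N{\left(Z \right)} = - \frac{21}{4} + \left(-3 + \frac{Z}{2} + \frac{Z}{2}\right) = - \frac{21}{4} + \left(-3 + Z\right) = - \frac{33}{4} + Z$)
$\frac{1}{N{\left(V{\left(0 C{\left(5 \right)} \right)} \right)}} = \frac{1}{- \frac{33}{4} + \left(1 - 0 \cdot 5\right)} = \frac{1}{- \frac{33}{4} + \left(1 - 0\right)} = \frac{1}{- \frac{33}{4} + \left(1 + 0\right)} = \frac{1}{- \frac{33}{4} + 1} = \frac{1}{- \frac{29}{4}} = - \frac{4}{29}$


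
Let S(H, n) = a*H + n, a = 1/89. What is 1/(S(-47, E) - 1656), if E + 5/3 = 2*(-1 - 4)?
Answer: -267/445408 ≈ -0.00059945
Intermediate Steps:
a = 1/89 ≈ 0.011236
E = -35/3 (E = -5/3 + 2*(-1 - 4) = -5/3 + 2*(-5) = -5/3 - 10 = -35/3 ≈ -11.667)
S(H, n) = n + H/89 (S(H, n) = H/89 + n = n + H/89)
1/(S(-47, E) - 1656) = 1/((-35/3 + (1/89)*(-47)) - 1656) = 1/((-35/3 - 47/89) - 1656) = 1/(-3256/267 - 1656) = 1/(-445408/267) = -267/445408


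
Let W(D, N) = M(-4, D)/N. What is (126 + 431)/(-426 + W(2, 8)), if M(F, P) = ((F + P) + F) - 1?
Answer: -4456/3415 ≈ -1.3048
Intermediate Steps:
M(F, P) = -1 + P + 2*F (M(F, P) = (P + 2*F) - 1 = -1 + P + 2*F)
W(D, N) = (-9 + D)/N (W(D, N) = (-1 + D + 2*(-4))/N = (-1 + D - 8)/N = (-9 + D)/N)
(126 + 431)/(-426 + W(2, 8)) = (126 + 431)/(-426 + (-9 + 2)/8) = 557/(-426 + (⅛)*(-7)) = 557/(-426 - 7/8) = 557/(-3415/8) = 557*(-8/3415) = -4456/3415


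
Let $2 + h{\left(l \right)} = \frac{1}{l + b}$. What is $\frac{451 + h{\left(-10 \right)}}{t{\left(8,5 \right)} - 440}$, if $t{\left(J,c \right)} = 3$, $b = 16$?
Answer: $- \frac{2695}{2622} \approx -1.0278$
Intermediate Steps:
$h{\left(l \right)} = -2 + \frac{1}{16 + l}$ ($h{\left(l \right)} = -2 + \frac{1}{l + 16} = -2 + \frac{1}{16 + l}$)
$\frac{451 + h{\left(-10 \right)}}{t{\left(8,5 \right)} - 440} = \frac{451 + \frac{-31 - -20}{16 - 10}}{3 - 440} = \frac{451 + \frac{-31 + 20}{6}}{-437} = \left(451 + \frac{1}{6} \left(-11\right)\right) \left(- \frac{1}{437}\right) = \left(451 - \frac{11}{6}\right) \left(- \frac{1}{437}\right) = \frac{2695}{6} \left(- \frac{1}{437}\right) = - \frac{2695}{2622}$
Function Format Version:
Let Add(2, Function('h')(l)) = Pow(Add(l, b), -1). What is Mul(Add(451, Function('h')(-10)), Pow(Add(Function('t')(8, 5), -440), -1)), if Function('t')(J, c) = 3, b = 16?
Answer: Rational(-2695, 2622) ≈ -1.0278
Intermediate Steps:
Function('h')(l) = Add(-2, Pow(Add(16, l), -1)) (Function('h')(l) = Add(-2, Pow(Add(l, 16), -1)) = Add(-2, Pow(Add(16, l), -1)))
Mul(Add(451, Function('h')(-10)), Pow(Add(Function('t')(8, 5), -440), -1)) = Mul(Add(451, Mul(Pow(Add(16, -10), -1), Add(-31, Mul(-2, -10)))), Pow(Add(3, -440), -1)) = Mul(Add(451, Mul(Pow(6, -1), Add(-31, 20))), Pow(-437, -1)) = Mul(Add(451, Mul(Rational(1, 6), -11)), Rational(-1, 437)) = Mul(Add(451, Rational(-11, 6)), Rational(-1, 437)) = Mul(Rational(2695, 6), Rational(-1, 437)) = Rational(-2695, 2622)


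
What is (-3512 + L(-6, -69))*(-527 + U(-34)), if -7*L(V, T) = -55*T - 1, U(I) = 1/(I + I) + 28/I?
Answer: 72755111/34 ≈ 2.1399e+6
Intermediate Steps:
U(I) = 57/(2*I) (U(I) = 1/(2*I) + 28/I = 57/(2*I))
L(V, T) = 1/7 + 55*T/7 (L(V, T) = -(-55*T - 1)/7 = -(-1 - 55*T)/7 = 1/7 + 55*T/7)
(-3512 + L(-6, -69))*(-527 + U(-34)) = (-3512 + (1/7 + (55/7)*(-69)))*(-527 + (57/2)/(-34)) = (-3512 + (1/7 - 3795/7))*(-527 + (57/2)*(-1/34)) = (-3512 - 542)*(-527 - 57/68) = -4054*(-35893/68) = 72755111/34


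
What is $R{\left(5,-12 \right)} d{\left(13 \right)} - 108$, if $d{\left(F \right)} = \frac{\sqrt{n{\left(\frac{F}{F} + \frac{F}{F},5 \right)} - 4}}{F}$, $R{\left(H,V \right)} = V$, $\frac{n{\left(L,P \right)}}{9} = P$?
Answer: $-108 - \frac{12 \sqrt{41}}{13} \approx -113.91$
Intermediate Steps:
$n{\left(L,P \right)} = 9 P$
$d{\left(F \right)} = \frac{\sqrt{41}}{F}$ ($d{\left(F \right)} = \frac{\sqrt{9 \cdot 5 - 4}}{F} = \frac{\sqrt{45 - 4}}{F} = \frac{\sqrt{41}}{F}$)
$R{\left(5,-12 \right)} d{\left(13 \right)} - 108 = - 12 \frac{\sqrt{41}}{13} - 108 = - \frac{12 \sqrt{41}}{13} - 108 = -108 - \frac{12 \sqrt{41}}{13}$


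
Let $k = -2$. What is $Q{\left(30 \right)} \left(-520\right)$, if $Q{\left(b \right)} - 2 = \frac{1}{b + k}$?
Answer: $- \frac{7410}{7} \approx -1058.6$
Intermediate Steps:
$Q{\left(b \right)} = 2 + \frac{1}{-2 + b}$ ($Q{\left(b \right)} = 2 + \frac{1}{b - 2} = 2 + \frac{1}{-2 + b}$)
$Q{\left(30 \right)} \left(-520\right) = \frac{-3 + 2 \cdot 30}{-2 + 30} \left(-520\right) = \frac{-3 + 60}{28} \left(-520\right) = \frac{1}{28} \cdot 57 \left(-520\right) = \frac{57}{28} \left(-520\right) = - \frac{7410}{7}$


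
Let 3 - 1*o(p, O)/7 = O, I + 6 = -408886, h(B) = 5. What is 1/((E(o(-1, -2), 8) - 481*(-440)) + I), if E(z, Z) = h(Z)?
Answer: -1/197247 ≈ -5.0698e-6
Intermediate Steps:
I = -408892 (I = -6 - 408886 = -408892)
o(p, O) = 21 - 7*O
E(z, Z) = 5
1/((E(o(-1, -2), 8) - 481*(-440)) + I) = 1/((5 - 481*(-440)) - 408892) = 1/((5 + 211640) - 408892) = 1/(211645 - 408892) = 1/(-197247) = -1/197247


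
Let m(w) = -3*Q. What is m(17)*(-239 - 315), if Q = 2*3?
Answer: 9972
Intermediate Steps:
Q = 6
m(w) = -18 (m(w) = -3*6 = -18)
m(17)*(-239 - 315) = -18*(-239 - 315) = -18*(-554) = 9972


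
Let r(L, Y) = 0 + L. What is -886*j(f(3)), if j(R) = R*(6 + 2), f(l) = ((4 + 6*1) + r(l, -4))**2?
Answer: -1197872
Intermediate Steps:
r(L, Y) = L
f(l) = (10 + l)**2 (f(l) = ((4 + 6*1) + l)**2 = ((4 + 6) + l)**2 = (10 + l)**2)
j(R) = 8*R (j(R) = R*8 = 8*R)
-886*j(f(3)) = -7088*(10 + 3)**2 = -7088*13**2 = -7088*169 = -886*1352 = -1197872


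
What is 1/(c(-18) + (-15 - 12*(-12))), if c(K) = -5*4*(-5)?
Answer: 1/229 ≈ 0.0043668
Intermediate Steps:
c(K) = 100 (c(K) = -20*(-5) = 100)
1/(c(-18) + (-15 - 12*(-12))) = 1/(100 + (-15 - 12*(-12))) = 1/(100 + (-15 + 144)) = 1/(100 + 129) = 1/229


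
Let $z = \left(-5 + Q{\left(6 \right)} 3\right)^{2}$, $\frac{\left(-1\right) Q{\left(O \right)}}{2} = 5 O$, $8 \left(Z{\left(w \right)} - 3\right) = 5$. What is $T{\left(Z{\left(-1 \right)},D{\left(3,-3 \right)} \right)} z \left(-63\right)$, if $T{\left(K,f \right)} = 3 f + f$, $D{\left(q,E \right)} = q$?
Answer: $-25874100$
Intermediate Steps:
$Z{\left(w \right)} = \frac{29}{8}$ ($Z{\left(w \right)} = 3 + \frac{1}{8} \cdot 5 = 3 + \frac{5}{8} = \frac{29}{8}$)
$Q{\left(O \right)} = - 10 O$ ($Q{\left(O \right)} = - 2 \cdot 5 O = - 10 O$)
$T{\left(K,f \right)} = 4 f$
$z = 34225$ ($z = \left(-5 + \left(-10\right) 6 \cdot 3\right)^{2} = \left(-5 - 180\right)^{2} = \left(-185\right)^{2} = 34225$)
$T{\left(Z{\left(-1 \right)},D{\left(3,-3 \right)} \right)} z \left(-63\right) = 4 \cdot 3 \cdot 34225 \left(-63\right) = 12 \cdot 34225 \left(-63\right) = 410700 \left(-63\right) = -25874100$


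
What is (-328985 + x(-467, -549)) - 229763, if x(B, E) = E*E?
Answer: -257347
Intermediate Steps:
x(B, E) = E**2
(-328985 + x(-467, -549)) - 229763 = (-328985 + (-549)**2) - 229763 = (-328985 + 301401) - 229763 = -27584 - 229763 = -257347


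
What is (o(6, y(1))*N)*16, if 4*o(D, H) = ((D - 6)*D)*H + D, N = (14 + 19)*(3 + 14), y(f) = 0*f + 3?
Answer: 13464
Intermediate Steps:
y(f) = 3 (y(f) = 0 + 3 = 3)
N = 561 (N = 33*17 = 561)
o(D, H) = D/4 + D*H*(-6 + D)/4 (o(D, H) = (((D - 6)*D)*H + D)/4 = (((-6 + D)*D)*H + D)/4 = ((D*(-6 + D))*H + D)/4 = (D*H*(-6 + D) + D)/4 = (D + D*H*(-6 + D))/4 = D/4 + D*H*(-6 + D)/4)
(o(6, y(1))*N)*16 = (((¼)*6*(1 - 6*3 + 6*3))*561)*16 = (((¼)*6*(1 - 18 + 18))*561)*16 = (((¼)*6*1)*561)*16 = ((3/2)*561)*16 = (1683/2)*16 = 13464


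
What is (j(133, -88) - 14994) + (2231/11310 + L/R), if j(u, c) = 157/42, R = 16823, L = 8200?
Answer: -3327378631169/221979485 ≈ -14990.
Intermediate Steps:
j(u, c) = 157/42 (j(u, c) = 157*(1/42) = 157/42)
(j(133, -88) - 14994) + (2231/11310 + L/R) = (157/42 - 14994) + (2231/11310 + 8200/16823) = -629591/42 + (2231*(1/11310) + 8200*(1/16823)) = -629591/42 + (2231/11310 + 8200/16823) = -629591/42 + 130274113/190268130 = -3327378631169/221979485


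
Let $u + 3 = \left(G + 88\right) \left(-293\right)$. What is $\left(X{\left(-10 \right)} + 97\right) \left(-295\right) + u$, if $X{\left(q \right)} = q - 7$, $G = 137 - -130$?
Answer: $-127618$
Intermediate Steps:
$G = 267$ ($G = 137 + 130 = 267$)
$X{\left(q \right)} = -7 + q$ ($X{\left(q \right)} = q - 7 = -7 + q$)
$u = -104018$ ($u = -3 + \left(267 + 88\right) \left(-293\right) = -3 + 355 \left(-293\right) = -3 - 104015 = -104018$)
$\left(X{\left(-10 \right)} + 97\right) \left(-295\right) + u = \left(\left(-7 - 10\right) + 97\right) \left(-295\right) - 104018 = \left(-17 + 97\right) \left(-295\right) - 104018 = 80 \left(-295\right) - 104018 = -23600 - 104018 = -127618$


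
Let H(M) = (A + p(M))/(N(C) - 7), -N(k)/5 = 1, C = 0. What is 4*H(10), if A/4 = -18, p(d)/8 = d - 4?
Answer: 8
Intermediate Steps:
p(d) = -32 + 8*d (p(d) = 8*(d - 4) = 8*(-4 + d) = -32 + 8*d)
N(k) = -5 (N(k) = -5*1 = -5)
A = -72 (A = 4*(-18) = -72)
H(M) = 26/3 - 2*M/3 (H(M) = (-72 + (-32 + 8*M))/(-5 - 7) = (-104 + 8*M)/(-12) = (-104 + 8*M)*(-1/12) = 26/3 - 2*M/3)
4*H(10) = 4*(26/3 - ⅔*10) = 4*(26/3 - 20/3) = 4*2 = 8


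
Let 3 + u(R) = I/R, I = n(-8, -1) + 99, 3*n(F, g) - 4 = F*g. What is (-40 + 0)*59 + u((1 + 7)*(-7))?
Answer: -132431/56 ≈ -2364.8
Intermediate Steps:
n(F, g) = 4/3 + F*g/3 (n(F, g) = 4/3 + (F*g)/3 = 4/3 + F*g/3)
I = 103 (I = (4/3 + (⅓)*(-8)*(-1)) + 99 = (4/3 + 8/3) + 99 = 4 + 99 = 103)
u(R) = -3 + 103/R
(-40 + 0)*59 + u((1 + 7)*(-7)) = (-40 + 0)*59 + (-3 + 103/(((1 + 7)*(-7)))) = -40*59 + (-3 + 103/((8*(-7)))) = -2360 + (-3 + 103/(-56)) = -2360 + (-3 + 103*(-1/56)) = -2360 + (-3 - 103/56) = -2360 - 271/56 = -132431/56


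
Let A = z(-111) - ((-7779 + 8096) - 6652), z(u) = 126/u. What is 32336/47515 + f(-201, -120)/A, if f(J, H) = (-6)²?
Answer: 177705316/258960065 ≈ 0.68623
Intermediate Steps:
f(J, H) = 36
A = 234353/37 (A = 126/(-111) - ((-7779 + 8096) - 6652) = 126*(-1/111) - (317 - 6652) = -42/37 - 1*(-6335) = -42/37 + 6335 = 234353/37 ≈ 6333.9)
32336/47515 + f(-201, -120)/A = 32336/47515 + 36/(234353/37) = 32336*(1/47515) + 36*(37/234353) = 752/1105 + 1332/234353 = 177705316/258960065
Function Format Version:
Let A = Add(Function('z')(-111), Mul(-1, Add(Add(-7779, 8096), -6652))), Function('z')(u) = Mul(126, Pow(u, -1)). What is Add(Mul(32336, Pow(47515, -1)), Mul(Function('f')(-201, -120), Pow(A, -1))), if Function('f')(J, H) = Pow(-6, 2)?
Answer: Rational(177705316, 258960065) ≈ 0.68623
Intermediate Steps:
Function('f')(J, H) = 36
A = Rational(234353, 37) (A = Add(Mul(126, Pow(-111, -1)), Mul(-1, Add(Add(-7779, 8096), -6652))) = Add(Mul(126, Rational(-1, 111)), Mul(-1, Add(317, -6652))) = Add(Rational(-42, 37), Mul(-1, -6335)) = Add(Rational(-42, 37), 6335) = Rational(234353, 37) ≈ 6333.9)
Add(Mul(32336, Pow(47515, -1)), Mul(Function('f')(-201, -120), Pow(A, -1))) = Add(Mul(32336, Pow(47515, -1)), Mul(36, Pow(Rational(234353, 37), -1))) = Add(Mul(32336, Rational(1, 47515)), Mul(36, Rational(37, 234353))) = Add(Rational(752, 1105), Rational(1332, 234353)) = Rational(177705316, 258960065)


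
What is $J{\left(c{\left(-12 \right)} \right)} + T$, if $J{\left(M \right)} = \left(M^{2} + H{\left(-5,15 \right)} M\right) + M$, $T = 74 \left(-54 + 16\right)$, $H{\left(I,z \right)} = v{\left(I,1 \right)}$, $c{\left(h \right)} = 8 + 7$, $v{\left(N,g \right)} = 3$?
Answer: $-2527$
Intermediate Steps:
$c{\left(h \right)} = 15$
$H{\left(I,z \right)} = 3$
$T = -2812$ ($T = 74 \left(-38\right) = -2812$)
$J{\left(M \right)} = M^{2} + 4 M$ ($J{\left(M \right)} = \left(M^{2} + 3 M\right) + M = M^{2} + 4 M$)
$J{\left(c{\left(-12 \right)} \right)} + T = 15 \left(4 + 15\right) - 2812 = 15 \cdot 19 - 2812 = 285 - 2812 = -2527$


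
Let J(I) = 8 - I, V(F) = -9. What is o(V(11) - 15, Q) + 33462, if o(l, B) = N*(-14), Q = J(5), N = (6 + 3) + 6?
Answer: 33252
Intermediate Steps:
N = 15 (N = 9 + 6 = 15)
Q = 3 (Q = 8 - 1*5 = 8 - 5 = 3)
o(l, B) = -210 (o(l, B) = 15*(-14) = -210)
o(V(11) - 15, Q) + 33462 = -210 + 33462 = 33252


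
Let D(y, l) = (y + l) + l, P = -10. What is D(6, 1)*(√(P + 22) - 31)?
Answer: -248 + 16*√3 ≈ -220.29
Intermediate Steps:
D(y, l) = y + 2*l (D(y, l) = (l + y) + l = y + 2*l)
D(6, 1)*(√(P + 22) - 31) = (6 + 2*1)*(√(-10 + 22) - 31) = (6 + 2)*(√12 - 31) = 8*(2*√3 - 31) = 8*(-31 + 2*√3) = -248 + 16*√3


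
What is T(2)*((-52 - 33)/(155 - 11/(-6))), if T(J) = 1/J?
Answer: -255/941 ≈ -0.27099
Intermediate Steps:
T(2)*((-52 - 33)/(155 - 11/(-6))) = ((-52 - 33)/(155 - 11/(-6)))/2 = (-85/(155 - 11*(-1/6)))/2 = (-85/(155 + 11/6))/2 = (-85/941/6)/2 = (-85*6/941)/2 = (1/2)*(-510/941) = -255/941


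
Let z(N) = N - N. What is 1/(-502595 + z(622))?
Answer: -1/502595 ≈ -1.9897e-6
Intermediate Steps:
z(N) = 0
1/(-502595 + z(622)) = 1/(-502595 + 0) = 1/(-502595) = -1/502595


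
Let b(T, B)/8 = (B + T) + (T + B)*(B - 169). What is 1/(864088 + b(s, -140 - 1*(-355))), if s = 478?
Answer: 1/1124656 ≈ 8.8916e-7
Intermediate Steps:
b(T, B) = 8*B + 8*T + 8*(-169 + B)*(B + T) (b(T, B) = 8*((B + T) + (T + B)*(B - 169)) = 8*((B + T) + (B + T)*(-169 + B)) = 8*((B + T) + (-169 + B)*(B + T)) = 8*(B + T + (-169 + B)*(B + T)) = 8*B + 8*T + 8*(-169 + B)*(B + T))
1/(864088 + b(s, -140 - 1*(-355))) = 1/(864088 + (-1344*(-140 - 1*(-355)) - 1344*478 + 8*(-140 - 1*(-355))² + 8*(-140 - 1*(-355))*478)) = 1/(864088 + (-1344*(-140 + 355) - 642432 + 8*(-140 + 355)² + 8*(-140 + 355)*478)) = 1/(864088 + (-1344*215 - 642432 + 8*215² + 8*215*478)) = 1/(864088 + (-288960 - 642432 + 8*46225 + 822160)) = 1/(864088 + (-288960 - 642432 + 369800 + 822160)) = 1/(864088 + 260568) = 1/1124656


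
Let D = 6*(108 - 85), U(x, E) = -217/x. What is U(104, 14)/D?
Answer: -217/14352 ≈ -0.015120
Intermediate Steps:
D = 138 (D = 6*23 = 138)
U(104, 14)/D = -217/104/138 = -217*1/104*(1/138) = -217/104*1/138 = -217/14352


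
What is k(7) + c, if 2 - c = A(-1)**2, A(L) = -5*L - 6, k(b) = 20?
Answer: 21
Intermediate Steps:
A(L) = -6 - 5*L
c = 1 (c = 2 - (-6 - 5*(-1))**2 = 2 - (-6 + 5)**2 = 2 - 1*(-1)**2 = 2 - 1*1 = 2 - 1 = 1)
k(7) + c = 20 + 1 = 21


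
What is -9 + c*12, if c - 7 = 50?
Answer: 675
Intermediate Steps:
c = 57 (c = 7 + 50 = 57)
-9 + c*12 = -9 + 57*12 = -9 + 684 = 675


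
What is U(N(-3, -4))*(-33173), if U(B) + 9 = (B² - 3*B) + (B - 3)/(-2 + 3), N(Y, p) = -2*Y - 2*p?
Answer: -5174988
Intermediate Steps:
U(B) = -12 + B² - 2*B (U(B) = -9 + ((B² - 3*B) + (B - 3)/(-2 + 3)) = -9 + ((B² - 3*B) + (-3 + B)/1) = -9 + ((B² - 3*B) + (-3 + B)*1) = -9 + ((B² - 3*B) + (-3 + B)) = -9 + (-3 + B² - 2*B) = -12 + B² - 2*B)
U(N(-3, -4))*(-33173) = (-12 + (-2*(-3) - 2*(-4))² - 2*(-2*(-3) - 2*(-4)))*(-33173) = (-12 + (6 + 8)² - 2*(6 + 8))*(-33173) = (-12 + 14² - 2*14)*(-33173) = (-12 + 196 - 28)*(-33173) = 156*(-33173) = -5174988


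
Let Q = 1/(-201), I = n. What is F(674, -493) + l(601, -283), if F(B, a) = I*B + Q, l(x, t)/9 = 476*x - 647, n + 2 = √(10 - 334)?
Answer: 516070112/201 + 12132*I ≈ 2.5675e+6 + 12132.0*I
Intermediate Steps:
n = -2 + 18*I (n = -2 + √(10 - 334) = -2 + √(-324) = -2 + 18*I ≈ -2.0 + 18.0*I)
I = -2 + 18*I ≈ -2.0 + 18.0*I
Q = -1/201 ≈ -0.0049751
l(x, t) = -5823 + 4284*x (l(x, t) = 9*(476*x - 647) = 9*(-647 + 476*x) = -5823 + 4284*x)
F(B, a) = -1/201 + B*(-2 + 18*I) (F(B, a) = (-2 + 18*I)*B - 1/201 = B*(-2 + 18*I) - 1/201 = -1/201 + B*(-2 + 18*I))
F(674, -493) + l(601, -283) = (-1/201 + 2*674*(-1 + 9*I)) + (-5823 + 4284*601) = (-1/201 + (-1348 + 12132*I)) + (-5823 + 2574684) = (-270949/201 + 12132*I) + 2568861 = 516070112/201 + 12132*I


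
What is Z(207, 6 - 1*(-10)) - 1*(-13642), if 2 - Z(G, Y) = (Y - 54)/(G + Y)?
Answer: 3042650/223 ≈ 13644.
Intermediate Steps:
Z(G, Y) = 2 - (-54 + Y)/(G + Y) (Z(G, Y) = 2 - (Y - 54)/(G + Y) = 2 - (-54 + Y)/(G + Y))
Z(207, 6 - 1*(-10)) - 1*(-13642) = (54 + (6 - 1*(-10)) + 2*207)/(207 + (6 - 1*(-10))) - 1*(-13642) = (54 + (6 + 10) + 414)/(207 + (6 + 10)) + 13642 = (54 + 16 + 414)/(207 + 16) + 13642 = 484/223 + 13642 = 3042650/223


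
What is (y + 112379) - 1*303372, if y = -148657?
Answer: -339650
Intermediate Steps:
(y + 112379) - 1*303372 = (-148657 + 112379) - 1*303372 = -36278 - 303372 = -339650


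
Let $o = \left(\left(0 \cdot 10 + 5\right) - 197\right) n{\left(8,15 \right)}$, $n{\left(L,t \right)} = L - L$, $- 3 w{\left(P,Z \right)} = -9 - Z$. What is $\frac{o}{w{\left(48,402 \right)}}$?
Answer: $0$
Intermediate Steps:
$w{\left(P,Z \right)} = 3 + \frac{Z}{3}$ ($w{\left(P,Z \right)} = - \frac{-9 - Z}{3} = 3 + \frac{Z}{3}$)
$n{\left(L,t \right)} = 0$
$o = 0$ ($o = \left(\left(0 \cdot 10 + 5\right) - 197\right) 0 = \left(\left(0 + 5\right) - 197\right) 0 = \left(5 - 197\right) 0 = \left(-192\right) 0 = 0$)
$\frac{o}{w{\left(48,402 \right)}} = \frac{0}{3 + \frac{1}{3} \cdot 402} = \frac{0}{3 + 134} = \frac{0}{137} = 0 \cdot \frac{1}{137} = 0$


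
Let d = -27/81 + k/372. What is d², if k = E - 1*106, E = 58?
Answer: 1849/8649 ≈ 0.21378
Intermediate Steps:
k = -48 (k = 58 - 1*106 = 58 - 106 = -48)
d = -43/93 (d = -27/81 - 48/372 = -27*1/81 - 48*1/372 = -⅓ - 4/31 = -43/93 ≈ -0.46237)
d² = (-43/93)² = 1849/8649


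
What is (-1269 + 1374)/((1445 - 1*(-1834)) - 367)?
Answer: 15/416 ≈ 0.036058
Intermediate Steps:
(-1269 + 1374)/((1445 - 1*(-1834)) - 367) = 105/((1445 + 1834) - 367) = 105/(3279 - 367) = 105/2912 = 105*(1/2912) = 15/416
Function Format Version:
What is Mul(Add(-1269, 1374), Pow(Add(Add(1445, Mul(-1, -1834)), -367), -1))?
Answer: Rational(15, 416) ≈ 0.036058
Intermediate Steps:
Mul(Add(-1269, 1374), Pow(Add(Add(1445, Mul(-1, -1834)), -367), -1)) = Mul(105, Pow(Add(Add(1445, 1834), -367), -1)) = Mul(105, Pow(Add(3279, -367), -1)) = Mul(105, Pow(2912, -1)) = Mul(105, Rational(1, 2912)) = Rational(15, 416)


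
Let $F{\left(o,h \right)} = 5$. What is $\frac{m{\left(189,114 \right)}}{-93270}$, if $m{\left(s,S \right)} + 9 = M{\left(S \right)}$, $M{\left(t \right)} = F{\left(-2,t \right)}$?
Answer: $\frac{2}{46635} \approx 4.2886 \cdot 10^{-5}$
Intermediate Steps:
$M{\left(t \right)} = 5$
$m{\left(s,S \right)} = -4$ ($m{\left(s,S \right)} = -9 + 5 = -4$)
$\frac{m{\left(189,114 \right)}}{-93270} = - \frac{4}{-93270} = \left(-4\right) \left(- \frac{1}{93270}\right) = \frac{2}{46635}$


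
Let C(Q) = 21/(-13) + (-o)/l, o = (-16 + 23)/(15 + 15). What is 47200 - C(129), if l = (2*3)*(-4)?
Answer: 441807029/9360 ≈ 47202.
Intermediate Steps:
o = 7/30 ≈ 0.23333
l = -24 (l = 6*(-4) = -24)
C(Q) = -15029/9360 (C(Q) = 21/(-13) - 1*7/30/(-24) = 21*(-1/13) - 7/30*(-1/24) = -21/13 + 7/720 = -15029/9360)
47200 - C(129) = 47200 - 1*(-15029/9360) = 47200 + 15029/9360 = 441807029/9360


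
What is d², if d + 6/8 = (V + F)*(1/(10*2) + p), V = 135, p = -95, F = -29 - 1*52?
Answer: 10518758721/400 ≈ 2.6297e+7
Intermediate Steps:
F = -81 (F = -29 - 52 = -81)
d = -102561/20 (d = -¾ + (135 - 81)*(1/(10*2) - 95) = -¾ + 54*(1/20 - 95) = -¾ + 54*(-1899/20) = -¾ - 51273/10 = -102561/20 ≈ -5128.0)
d² = (-102561/20)² = 10518758721/400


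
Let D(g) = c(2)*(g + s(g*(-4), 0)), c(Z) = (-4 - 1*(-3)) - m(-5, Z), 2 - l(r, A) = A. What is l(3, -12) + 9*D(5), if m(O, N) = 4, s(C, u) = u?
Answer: -211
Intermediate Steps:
l(r, A) = 2 - A
c(Z) = -5 (c(Z) = (-4 - 1*(-3)) - 1*4 = (-4 + 3) - 4 = -1 - 4 = -5)
D(g) = -5*g (D(g) = -5*(g + 0) = -5*g)
l(3, -12) + 9*D(5) = (2 - 1*(-12)) + 9*(-5*5) = (2 + 12) + 9*(-25) = 14 - 225 = -211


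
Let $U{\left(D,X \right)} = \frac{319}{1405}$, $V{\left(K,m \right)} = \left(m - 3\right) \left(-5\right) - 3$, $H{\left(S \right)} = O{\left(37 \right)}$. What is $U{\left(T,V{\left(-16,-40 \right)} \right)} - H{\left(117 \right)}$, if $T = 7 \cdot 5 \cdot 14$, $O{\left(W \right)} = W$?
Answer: $- \frac{51666}{1405} \approx -36.773$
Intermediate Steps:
$H{\left(S \right)} = 37$
$T = 490$ ($T = 35 \cdot 14 = 490$)
$V{\left(K,m \right)} = 12 - 5 m$ ($V{\left(K,m \right)} = \left(-3 + m\right) \left(-5\right) - 3 = \left(15 - 5 m\right) - 3 = 12 - 5 m$)
$U{\left(D,X \right)} = \frac{319}{1405}$ ($U{\left(D,X \right)} = 319 \cdot \frac{1}{1405} = \frac{319}{1405}$)
$U{\left(T,V{\left(-16,-40 \right)} \right)} - H{\left(117 \right)} = \frac{319}{1405} - 37 = - \frac{51666}{1405}$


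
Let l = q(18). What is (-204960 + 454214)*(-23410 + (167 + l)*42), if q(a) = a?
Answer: -3898332560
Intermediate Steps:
l = 18
(-204960 + 454214)*(-23410 + (167 + l)*42) = (-204960 + 454214)*(-23410 + (167 + 18)*42) = 249254*(-23410 + 185*42) = 249254*(-23410 + 7770) = 249254*(-15640) = -3898332560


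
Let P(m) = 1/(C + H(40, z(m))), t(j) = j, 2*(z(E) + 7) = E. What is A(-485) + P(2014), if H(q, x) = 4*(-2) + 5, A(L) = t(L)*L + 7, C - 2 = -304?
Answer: 71745759/305 ≈ 2.3523e+5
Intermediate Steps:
C = -302 (C = 2 - 304 = -302)
z(E) = -7 + E/2
A(L) = 7 + L² (A(L) = L*L + 7 = L² + 7 = 7 + L²)
H(q, x) = -3 (H(q, x) = -8 + 5 = -3)
P(m) = -1/305 (P(m) = 1/(-302 - 3) = 1/(-305) = -1/305)
A(-485) + P(2014) = (7 + (-485)²) - 1/305 = (7 + 235225) - 1/305 = 235232 - 1/305 = 71745759/305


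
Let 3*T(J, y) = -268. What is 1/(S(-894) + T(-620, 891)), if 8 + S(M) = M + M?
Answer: -3/5656 ≈ -0.00053041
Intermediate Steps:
T(J, y) = -268/3 (T(J, y) = (1/3)*(-268) = -268/3)
S(M) = -8 + 2*M (S(M) = -8 + (M + M) = -8 + 2*M)
1/(S(-894) + T(-620, 891)) = 1/((-8 + 2*(-894)) - 268/3) = 1/((-8 - 1788) - 268/3) = 1/(-1796 - 268/3) = 1/(-5656/3) = -3/5656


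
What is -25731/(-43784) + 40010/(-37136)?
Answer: -24882857/50811332 ≈ -0.48971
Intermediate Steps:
-25731/(-43784) + 40010/(-37136) = -25731*(-1/43784) + 40010*(-1/37136) = 25731/43784 - 20005/18568 = -24882857/50811332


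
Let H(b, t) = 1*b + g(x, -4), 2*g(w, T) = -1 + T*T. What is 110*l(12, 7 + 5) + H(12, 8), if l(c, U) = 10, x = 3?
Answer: 2239/2 ≈ 1119.5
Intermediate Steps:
g(w, T) = -½ + T²/2 (g(w, T) = (-1 + T*T)/2 = (-1 + T²)/2 = -½ + T²/2)
H(b, t) = 15/2 + b (H(b, t) = 1*b + (-½ + (½)*(-4)²) = b + (-½ + (½)*16) = b + (-½ + 8) = b + 15/2 = 15/2 + b)
110*l(12, 7 + 5) + H(12, 8) = 110*10 + (15/2 + 12) = 1100 + 39/2 = 2239/2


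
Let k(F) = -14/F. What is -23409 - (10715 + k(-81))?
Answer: -2764058/81 ≈ -34124.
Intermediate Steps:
-23409 - (10715 + k(-81)) = -23409 - (10715 - 14/(-81)) = -23409 - (10715 - 14*(-1/81)) = -23409 - (10715 + 14/81) = -23409 - 1*867929/81 = -23409 - 867929/81 = -2764058/81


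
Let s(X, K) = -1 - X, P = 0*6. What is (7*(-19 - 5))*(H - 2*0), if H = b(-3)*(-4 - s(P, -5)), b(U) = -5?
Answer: -2520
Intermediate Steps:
P = 0
H = 15 (H = -5*(-4 - (-1 - 1*0)) = -5*(-4 - (-1 + 0)) = -5*(-4 - 1*(-1)) = -5*(-4 + 1) = -5*(-3) = 15)
(7*(-19 - 5))*(H - 2*0) = (7*(-19 - 5))*(15 - 2*0) = (7*(-24))*(15 + 0) = -168*15 = -2520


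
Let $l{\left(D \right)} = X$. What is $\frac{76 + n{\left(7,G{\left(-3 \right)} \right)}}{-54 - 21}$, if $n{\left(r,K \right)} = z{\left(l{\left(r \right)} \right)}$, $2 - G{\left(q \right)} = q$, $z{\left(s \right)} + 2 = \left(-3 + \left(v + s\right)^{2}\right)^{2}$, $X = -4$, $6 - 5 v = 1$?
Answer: $- \frac{22}{15} \approx -1.4667$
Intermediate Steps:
$v = 1$ ($v = \frac{6}{5} - \frac{1}{5} = 1$)
$l{\left(D \right)} = -4$
$z{\left(s \right)} = -2 + \left(-3 + \left(1 + s\right)^{2}\right)^{2}$
$G{\left(q \right)} = 2 - q$
$n{\left(r,K \right)} = 34$ ($n{\left(r,K \right)} = -2 + \left(-3 + \left(1 - 4\right)^{2}\right)^{2} = -2 + \left(-3 + \left(-3\right)^{2}\right)^{2} = -2 + \left(-3 + 9\right)^{2} = -2 + 6^{2} = -2 + 36 = 34$)
$\frac{76 + n{\left(7,G{\left(-3 \right)} \right)}}{-54 - 21} = \frac{76 + 34}{-54 - 21} = \frac{110}{-75} = 110 \left(- \frac{1}{75}\right) = - \frac{22}{15}$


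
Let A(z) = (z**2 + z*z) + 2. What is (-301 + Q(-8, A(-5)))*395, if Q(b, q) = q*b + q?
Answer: -262675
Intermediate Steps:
A(z) = 2 + 2*z**2 (A(z) = (z**2 + z**2) + 2 = 2*z**2 + 2 = 2 + 2*z**2)
Q(b, q) = q + b*q (Q(b, q) = b*q + q = q + b*q)
(-301 + Q(-8, A(-5)))*395 = (-301 + (2 + 2*(-5)**2)*(1 - 8))*395 = (-301 + (2 + 2*25)*(-7))*395 = (-301 + (2 + 50)*(-7))*395 = (-301 + 52*(-7))*395 = (-301 - 364)*395 = -665*395 = -262675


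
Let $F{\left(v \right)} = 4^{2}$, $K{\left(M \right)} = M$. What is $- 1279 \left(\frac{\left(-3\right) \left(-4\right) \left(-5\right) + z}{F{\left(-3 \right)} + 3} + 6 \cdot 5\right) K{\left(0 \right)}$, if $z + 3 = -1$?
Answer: $0$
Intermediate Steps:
$z = -4$ ($z = -3 - 1 = -4$)
$F{\left(v \right)} = 16$
$- 1279 \left(\frac{\left(-3\right) \left(-4\right) \left(-5\right) + z}{F{\left(-3 \right)} + 3} + 6 \cdot 5\right) K{\left(0 \right)} = - 1279 \left(\frac{\left(-3\right) \left(-4\right) \left(-5\right) - 4}{16 + 3} + 6 \cdot 5\right) 0 = - 1279 \left(\frac{12 \left(-5\right) - 4}{19} + 30\right) 0 = - 1279 \left(\left(-60 - 4\right) \frac{1}{19} + 30\right) 0 = - 1279 \left(\left(-64\right) \frac{1}{19} + 30\right) 0 = - 1279 \left(- \frac{64}{19} + 30\right) 0 = - 1279 \cdot \frac{506}{19} \cdot 0 = \left(-1279\right) 0 = 0$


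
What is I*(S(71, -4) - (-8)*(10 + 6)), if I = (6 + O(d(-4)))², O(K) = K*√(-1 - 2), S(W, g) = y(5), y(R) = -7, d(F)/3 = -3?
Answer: -25047 - 13068*I*√3 ≈ -25047.0 - 22634.0*I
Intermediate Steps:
d(F) = -9 (d(F) = 3*(-3) = -9)
S(W, g) = -7
O(K) = I*K*√3 (O(K) = K*√(-3) = K*(I*√3) = I*K*√3)
I = (6 - 9*I*√3)² (I = (6 + I*(-9)*√3)² = (6 - 9*I*√3)² ≈ -207.0 - 187.06*I)
I*(S(71, -4) - (-8)*(10 + 6)) = (-207 - 108*I*√3)*(-7 - (-8)*(10 + 6)) = (-207 - 108*I*√3)*(-7 - (-8)*16) = (-207 - 108*I*√3)*(-7 - 1*(-128)) = (-207 - 108*I*√3)*(-7 + 128) = (-207 - 108*I*√3)*121 = -25047 - 13068*I*√3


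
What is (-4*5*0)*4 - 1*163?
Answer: -163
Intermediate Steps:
(-4*5*0)*4 - 1*163 = -20*0*4 - 163 = 0*4 - 163 = 0 - 163 = -163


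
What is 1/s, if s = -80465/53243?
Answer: -53243/80465 ≈ -0.66169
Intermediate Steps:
s = -80465/53243 (s = -80465*1/53243 = -80465/53243 ≈ -1.5113)
1/s = 1/(-80465/53243) = -53243/80465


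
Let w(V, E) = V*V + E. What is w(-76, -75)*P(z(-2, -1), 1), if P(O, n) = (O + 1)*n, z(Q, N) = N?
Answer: 0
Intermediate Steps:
P(O, n) = n*(1 + O) (P(O, n) = (1 + O)*n = n*(1 + O))
w(V, E) = E + V² (w(V, E) = V² + E = E + V²)
w(-76, -75)*P(z(-2, -1), 1) = (-75 + (-76)²)*(1*(1 - 1)) = (-75 + 5776)*(1*0) = 5701*0 = 0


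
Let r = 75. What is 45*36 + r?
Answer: 1695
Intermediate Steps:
45*36 + r = 45*36 + 75 = 1620 + 75 = 1695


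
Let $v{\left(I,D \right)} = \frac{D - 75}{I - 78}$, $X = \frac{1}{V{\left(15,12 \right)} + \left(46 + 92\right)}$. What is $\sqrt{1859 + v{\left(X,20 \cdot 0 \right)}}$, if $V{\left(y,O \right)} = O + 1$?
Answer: $\frac{8 \sqrt{4030819574}}{11777} \approx 43.127$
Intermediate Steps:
$V{\left(y,O \right)} = 1 + O$
$X = \frac{1}{151}$ ($X = \frac{1}{\left(1 + 12\right) + \left(46 + 92\right)} = \frac{1}{13 + 138} = \frac{1}{151} \approx 0.0066225$)
$v{\left(I,D \right)} = \frac{-75 + D}{-78 + I}$
$\sqrt{1859 + v{\left(X,20 \cdot 0 \right)}} = \sqrt{1859 + \frac{-75 + 20 \cdot 0}{-78 + \frac{1}{151}}} = \sqrt{1859 + \frac{-75 + 0}{- \frac{11777}{151}}} = \sqrt{1859 - - \frac{11325}{11777}} = \sqrt{1859 + \frac{11325}{11777}} = \sqrt{\frac{21904768}{11777}} = \frac{8 \sqrt{4030819574}}{11777}$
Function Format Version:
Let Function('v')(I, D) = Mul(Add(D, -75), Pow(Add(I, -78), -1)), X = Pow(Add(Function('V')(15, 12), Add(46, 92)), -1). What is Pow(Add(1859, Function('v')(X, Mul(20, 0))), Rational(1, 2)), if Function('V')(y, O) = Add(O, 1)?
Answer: Mul(Rational(8, 11777), Pow(4030819574, Rational(1, 2))) ≈ 43.127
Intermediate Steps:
Function('V')(y, O) = Add(1, O)
X = Rational(1, 151) (X = Pow(Add(Add(1, 12), Add(46, 92)), -1) = Pow(Add(13, 138), -1) = Pow(151, -1) = Rational(1, 151) ≈ 0.0066225)
Function('v')(I, D) = Mul(Pow(Add(-78, I), -1), Add(-75, D)) (Function('v')(I, D) = Mul(Add(-75, D), Pow(Add(-78, I), -1)) = Mul(Pow(Add(-78, I), -1), Add(-75, D)))
Pow(Add(1859, Function('v')(X, Mul(20, 0))), Rational(1, 2)) = Pow(Add(1859, Mul(Pow(Add(-78, Rational(1, 151)), -1), Add(-75, Mul(20, 0)))), Rational(1, 2)) = Pow(Add(1859, Mul(Pow(Rational(-11777, 151), -1), Add(-75, 0))), Rational(1, 2)) = Pow(Add(1859, Mul(Rational(-151, 11777), -75)), Rational(1, 2)) = Pow(Add(1859, Rational(11325, 11777)), Rational(1, 2)) = Pow(Rational(21904768, 11777), Rational(1, 2)) = Mul(Rational(8, 11777), Pow(4030819574, Rational(1, 2)))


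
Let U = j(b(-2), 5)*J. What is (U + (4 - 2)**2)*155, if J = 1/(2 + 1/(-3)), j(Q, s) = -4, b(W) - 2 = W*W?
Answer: 248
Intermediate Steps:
b(W) = 2 + W**2 (b(W) = 2 + W*W = 2 + W**2)
J = 3/5 (J = 1/(2 - 1/3) = 1/(5/3) = 3/5 ≈ 0.60000)
U = -12/5 (U = -4*3/5 = -12/5 ≈ -2.4000)
(U + (4 - 2)**2)*155 = (-12/5 + (4 - 2)**2)*155 = (-12/5 + 2**2)*155 = (-12/5 + 4)*155 = (8/5)*155 = 248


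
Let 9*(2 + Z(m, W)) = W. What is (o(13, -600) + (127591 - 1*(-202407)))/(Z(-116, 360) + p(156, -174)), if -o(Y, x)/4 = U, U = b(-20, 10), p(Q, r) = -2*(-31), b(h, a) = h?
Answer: 165039/50 ≈ 3300.8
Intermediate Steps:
Z(m, W) = -2 + W/9
p(Q, r) = 62
U = -20
o(Y, x) = 80 (o(Y, x) = -4*(-20) = 80)
(o(13, -600) + (127591 - 1*(-202407)))/(Z(-116, 360) + p(156, -174)) = (80 + (127591 - 1*(-202407)))/((-2 + (⅑)*360) + 62) = (80 + (127591 + 202407))/((-2 + 40) + 62) = (80 + 329998)/(38 + 62) = 330078/100 = 330078*(1/100) = 165039/50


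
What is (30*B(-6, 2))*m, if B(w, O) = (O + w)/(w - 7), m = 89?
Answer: 10680/13 ≈ 821.54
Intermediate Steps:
B(w, O) = (O + w)/(-7 + w)
(30*B(-6, 2))*m = (30*((2 - 6)/(-7 - 6)))*89 = (30*(-4/(-13)))*89 = (30*(-1/13*(-4)))*89 = (30*(4/13))*89 = (120/13)*89 = 10680/13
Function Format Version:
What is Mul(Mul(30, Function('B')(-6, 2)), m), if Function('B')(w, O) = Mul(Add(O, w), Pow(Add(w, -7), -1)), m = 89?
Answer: Rational(10680, 13) ≈ 821.54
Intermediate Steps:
Function('B')(w, O) = Mul(Pow(Add(-7, w), -1), Add(O, w)) (Function('B')(w, O) = Mul(Add(O, w), Pow(Add(-7, w), -1)) = Mul(Pow(Add(-7, w), -1), Add(O, w)))
Mul(Mul(30, Function('B')(-6, 2)), m) = Mul(Mul(30, Mul(Pow(Add(-7, -6), -1), Add(2, -6))), 89) = Mul(Mul(30, Mul(Pow(-13, -1), -4)), 89) = Mul(Mul(30, Mul(Rational(-1, 13), -4)), 89) = Mul(Mul(30, Rational(4, 13)), 89) = Mul(Rational(120, 13), 89) = Rational(10680, 13)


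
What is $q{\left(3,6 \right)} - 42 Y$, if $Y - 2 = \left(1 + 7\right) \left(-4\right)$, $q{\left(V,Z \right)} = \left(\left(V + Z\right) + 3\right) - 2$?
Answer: $1270$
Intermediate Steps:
$q{\left(V,Z \right)} = 1 + V + Z$ ($q{\left(V,Z \right)} = \left(3 + V + Z\right) - 2 = 1 + V + Z$)
$Y = -30$ ($Y = 2 + \left(1 + 7\right) \left(-4\right) = 2 + 8 \left(-4\right) = 2 - 32 = -30$)
$q{\left(3,6 \right)} - 42 Y = \left(1 + 3 + 6\right) - -1260 = 10 + 1260 = 1270$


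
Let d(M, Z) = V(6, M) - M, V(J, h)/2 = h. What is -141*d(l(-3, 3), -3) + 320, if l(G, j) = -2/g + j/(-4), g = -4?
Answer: 1421/4 ≈ 355.25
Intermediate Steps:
V(J, h) = 2*h
l(G, j) = ½ - j/4 (l(G, j) = -2/(-4) + j/(-4) = -2*(-¼) + j*(-¼) = ½ - j/4)
d(M, Z) = M (d(M, Z) = 2*M - M = M)
-141*d(l(-3, 3), -3) + 320 = -141*(½ - ¼*3) + 320 = -141*(½ - ¾) + 320 = -141*(-¼) + 320 = 141/4 + 320 = 1421/4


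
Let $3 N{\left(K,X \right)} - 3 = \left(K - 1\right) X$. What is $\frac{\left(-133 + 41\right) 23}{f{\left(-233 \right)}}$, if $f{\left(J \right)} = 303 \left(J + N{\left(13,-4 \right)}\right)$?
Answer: $\frac{529}{18786} \approx 0.028159$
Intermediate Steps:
$N{\left(K,X \right)} = 1 + \frac{X \left(-1 + K\right)}{3}$ ($N{\left(K,X \right)} = 1 + \frac{\left(K - 1\right) X}{3} = 1 + \frac{\left(-1 + K\right) X}{3} = 1 + \frac{X \left(-1 + K\right)}{3}$)
$f{\left(J \right)} = -4545 + 303 J$ ($f{\left(J \right)} = 303 \left(J + \left(1 - - \frac{4}{3} + \frac{1}{3} \cdot 13 \left(-4\right)\right)\right) = 303 \left(J + \left(1 + \frac{4}{3} - \frac{52}{3}\right)\right) = 303 \left(J - 15\right) = 303 \left(-15 + J\right) = -4545 + 303 J$)
$\frac{\left(-133 + 41\right) 23}{f{\left(-233 \right)}} = \frac{\left(-133 + 41\right) 23}{-4545 + 303 \left(-233\right)} = \frac{\left(-92\right) 23}{-4545 - 70599} = - \frac{2116}{-75144} = \left(-2116\right) \left(- \frac{1}{75144}\right) = \frac{529}{18786}$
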